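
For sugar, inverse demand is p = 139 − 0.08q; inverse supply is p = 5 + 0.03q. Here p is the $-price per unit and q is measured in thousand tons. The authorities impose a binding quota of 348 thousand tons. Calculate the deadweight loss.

Competitive equilibrium: 139 − 0.08q = 5 + 0.03q → q* = 1218.1818, p* = 41.5455.
At q = 348: demand price = 139 − 0.08·348 = 111.16; supply price = 5 + 0.03·348 = 15.44.
Δq = 1218.1818 − 348 = 870.1818; wedge = 111.16 − 15.44 = 95.72.
The triangle = ½ × 870.1818 × 95.72 = $41646.90 thousand.

$41646.90 thousand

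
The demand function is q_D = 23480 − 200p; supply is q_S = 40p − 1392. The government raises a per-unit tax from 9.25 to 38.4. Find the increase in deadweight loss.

23149.96

In inverse form: demand p = 117.4 − 0.005q, supply p = 34.8 + 0.025q.
Competitive equilibrium: 117.4 − 0.005q = 34.8 + 0.025q → q* = 2753.3333, p* = 103.6333.
For a per-unit tax t: Δq = t/0.03, so DWL = ½·t·(t/0.03) = t²/0.06.
At t = 9.25: DWL = 1426.042. At t = 38.4: DWL = 24576.
Increase = 24576 − 1426.042 = 23149.96.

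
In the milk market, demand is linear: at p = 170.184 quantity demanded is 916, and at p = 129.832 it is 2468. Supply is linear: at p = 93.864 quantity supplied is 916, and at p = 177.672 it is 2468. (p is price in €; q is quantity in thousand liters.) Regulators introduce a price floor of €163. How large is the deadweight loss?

Demand slope = (129.832 − 170.184)/(2468 − 916) = −0.026, so p = 194 − 0.026q.
Supply slope = (177.672 − 93.864)/(2468 − 916) = 0.054, so p = 44.4 + 0.054q.
Competitive equilibrium: 194 − 0.026q = 44.4 + 0.054q → q* = 1870, p* = 145.38.
At the floor p = 163, quantity demanded = (194 − 163)/0.026 = 1192.30769.
Sellers' marginal cost at q' = 1192.30769: 44.4 + 0.054·1192.30769 = 108.78462.
Δq = 1870 − 1192.30769 = 677.69231; wedge = 163 − 108.78462 = 54.21538.
DWL = ½ × 677.69231 × 54.21538 = €18370.67 thousand.

€18370.67 thousand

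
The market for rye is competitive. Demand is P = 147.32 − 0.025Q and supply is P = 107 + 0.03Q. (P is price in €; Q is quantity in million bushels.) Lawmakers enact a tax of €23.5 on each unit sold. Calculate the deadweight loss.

Competitive equilibrium: 147.32 − 0.025Q = 107 + 0.03Q → Q* = 733.0909, P* = 128.9927.
With the tax, the buyer price exceeds the seller price by 23.5: (147.32 − 0.025Q) − (107 + 0.03Q) = 23.5 → Q' = 305.8182.
ΔQ = 733.0909 − 305.8182 = 427.2727; the wedge equals the tax, 23.5.
Deadweight loss = ½ × 427.2727 × 23.5 = €5020.45 million.

€5020.45 million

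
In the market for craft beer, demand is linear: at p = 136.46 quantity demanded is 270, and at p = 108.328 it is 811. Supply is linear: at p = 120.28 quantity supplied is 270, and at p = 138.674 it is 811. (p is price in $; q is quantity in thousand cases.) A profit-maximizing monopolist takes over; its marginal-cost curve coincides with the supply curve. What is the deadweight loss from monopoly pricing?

Demand slope = (108.328 − 136.46)/(811 − 270) = −0.052, so p = 150.5 − 0.052q.
Supply slope = (138.674 − 120.28)/(811 − 270) = 0.034, so p = 111.1 + 0.034q.
Competitive equilibrium: 150.5 − 0.052q = 111.1 + 0.034q → q* = 458.1395, p* = 126.6767.
Marginal revenue: MR = 150.5 − 0.104q. Set MR = MC: 150.5 − 0.104q = 111.1 + 0.034q → q_m = 285.5072.
Price p_m = 150.5 − 0.052·285.5072 = 135.6536; MC(q_m) = 111.1 + 0.034·285.5072 = 120.8072.
Competitive q* = 458.1395, so Δq = 172.6323; wedge = 135.6536 − 120.8072 = 14.8464.
Deadweight loss = ½ × 172.6323 × 14.8464 = $1281.48 thousand.

$1281.48 thousand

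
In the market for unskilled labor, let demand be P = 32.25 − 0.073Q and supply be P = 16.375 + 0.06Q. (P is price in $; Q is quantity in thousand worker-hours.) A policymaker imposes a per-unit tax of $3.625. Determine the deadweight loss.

Competitive equilibrium: 32.25 − 0.073Q = 16.375 + 0.06Q → Q* = 119.3609, P* = 23.5367.
With the tax, the buyer price exceeds the seller price by 3.625: (32.25 − 0.073Q) − (16.375 + 0.06Q) = 3.625 → Q' = 92.1053.
ΔQ = 119.3609 − 92.1053 = 27.2556; the wedge equals the tax, 3.625.
DWL = ½ × 27.2556 × 3.625 = $49.40 thousand.

$49.40 thousand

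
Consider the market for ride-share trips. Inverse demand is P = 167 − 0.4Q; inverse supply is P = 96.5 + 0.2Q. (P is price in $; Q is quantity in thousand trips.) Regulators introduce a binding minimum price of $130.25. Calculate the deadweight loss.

Competitive equilibrium: 167 − 0.4Q = 96.5 + 0.2Q → Q* = 117.5, P* = 120.
At the floor P = 130.25, quantity demanded = (167 − 130.25)/0.4 = 91.875.
Sellers' marginal cost at Q' = 91.875: 96.5 + 0.2·91.875 = 114.875.
ΔQ = 117.5 − 91.875 = 25.625; wedge = 130.25 − 114.875 = 15.375.
DWL = ½ × 25.625 × 15.375 = $196.99 thousand.

$196.99 thousand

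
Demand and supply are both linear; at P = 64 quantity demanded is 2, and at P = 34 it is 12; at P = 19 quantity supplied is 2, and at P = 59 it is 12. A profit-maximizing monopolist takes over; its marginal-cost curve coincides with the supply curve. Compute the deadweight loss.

22.38

Demand slope = (34 − 64)/(12 − 2) = −3, so P = 70 − 3Q.
Supply slope = (59 − 19)/(12 − 2) = 4, so P = 11 + 4Q.
Competitive equilibrium: 70 − 3Q = 11 + 4Q → Q* = 8.4286, P* = 44.7143.
Marginal revenue: MR = 70 − 6Q. Set MR = MC: 70 − 6Q = 11 + 4Q → Q_m = 5.9.
Price P_m = 70 − 3·5.9 = 52.3; MC(Q_m) = 11 + 4·5.9 = 34.6.
Competitive Q* = 8.4286, so ΔQ = 2.5286; wedge = 52.3 − 34.6 = 17.7.
Welfare loss = ½ × 2.5286 × 17.7 = 22.38.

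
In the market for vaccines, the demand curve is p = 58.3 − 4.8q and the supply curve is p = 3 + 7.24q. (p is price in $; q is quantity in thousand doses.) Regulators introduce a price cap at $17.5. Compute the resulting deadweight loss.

$40.39 thousand

Competitive equilibrium: 58.3 − 4.8q = 3 + 7.24q → q* = 4.593, p* = 36.2535.
At the ceiling p = 17.5, quantity supplied = (17.5 − 3)/7.24 = 2.0028.
Willingness to pay at q' = 2.0028: 58.3 − 4.8·2.0028 = 48.6866.
Δq = 4.593 − 2.0028 = 2.5902; wedge = 48.6866 − 17.5 = 31.1866.
Welfare loss = ½ × 2.5902 × 31.1866 = $40.39 thousand.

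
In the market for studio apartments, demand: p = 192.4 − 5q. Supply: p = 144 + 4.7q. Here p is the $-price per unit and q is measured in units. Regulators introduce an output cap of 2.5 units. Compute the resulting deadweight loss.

$30.06

Competitive equilibrium: 192.4 − 5q = 144 + 4.7q → q* = 4.9897, p* = 167.4515.
At q = 2.5: demand price = 192.4 − 5·2.5 = 179.9; supply price = 144 + 4.7·2.5 = 155.75.
Δq = 4.9897 − 2.5 = 2.4897; wedge = 179.9 − 155.75 = 24.15.
DWL = ½ × 2.4897 × 24.15 = $30.06.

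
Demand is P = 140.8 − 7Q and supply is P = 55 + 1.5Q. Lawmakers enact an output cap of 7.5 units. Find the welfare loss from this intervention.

28.60

Competitive equilibrium: 140.8 − 7Q = 55 + 1.5Q → Q* = 10.0941, P* = 70.1412.
At Q = 7.5: demand price = 140.8 − 7·7.5 = 88.3; supply price = 55 + 1.5·7.5 = 66.25.
ΔQ = 10.0941 − 7.5 = 2.5941; wedge = 88.3 − 66.25 = 22.05.
Welfare loss = ½ × 2.5941 × 22.05 = 28.60.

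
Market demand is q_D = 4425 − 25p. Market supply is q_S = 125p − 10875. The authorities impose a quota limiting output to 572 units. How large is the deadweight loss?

40747.416

In inverse form: demand p = 177 − 0.04q, supply p = 87 + 0.008q.
Competitive equilibrium: 177 − 0.04q = 87 + 0.008q → q* = 1875, p* = 102.
At q = 572: demand price = 177 − 0.04·572 = 154.12; supply price = 87 + 0.008·572 = 91.576.
Δq = 1875 − 572 = 1303; wedge = 154.12 − 91.576 = 62.544.
Deadweight loss = ½ × 1303 × 62.544 = 40747.416.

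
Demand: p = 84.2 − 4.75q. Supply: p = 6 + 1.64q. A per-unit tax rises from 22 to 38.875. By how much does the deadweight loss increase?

Competitive equilibrium: 84.2 − 4.75q = 6 + 1.64q → q* = 12.2379, p* = 26.0701.
For a per-unit tax t: Δq = t/6.39, so DWL = ½·t·(t/6.39) = t²/12.78.
At t = 22: DWL = 37.872. At t = 38.875: DWL = 118.252.
Increase = 118.252 − 37.872 = 80.38.

80.38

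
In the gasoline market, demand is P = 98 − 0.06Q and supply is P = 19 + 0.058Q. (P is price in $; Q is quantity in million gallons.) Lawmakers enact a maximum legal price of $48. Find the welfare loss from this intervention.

Competitive equilibrium: 98 − 0.06Q = 19 + 0.058Q → Q* = 669.4915, P* = 57.8305.
At the ceiling P = 48, quantity supplied = (48 − 19)/0.058 = 500.
Willingness to pay at Q' = 500: 98 − 0.06·500 = 68.
ΔQ = 669.4915 − 500 = 169.4915; wedge = 68 − 48 = 20.
The triangle = ½ × 169.4915 × 20 = $1694.92 million.

$1694.92 million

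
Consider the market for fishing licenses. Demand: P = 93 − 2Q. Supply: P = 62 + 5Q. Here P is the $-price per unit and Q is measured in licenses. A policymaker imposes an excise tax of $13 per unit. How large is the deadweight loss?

$12.07

Competitive equilibrium: 93 − 2Q = 62 + 5Q → Q* = 4.4286, P* = 84.1429.
With the tax, the buyer price exceeds the seller price by 13: (93 − 2Q) − (62 + 5Q) = 13 → Q' = 2.5714.
ΔQ = 4.4286 − 2.5714 = 1.8572; the wedge equals the tax, 13.
The triangle = ½ × 1.8572 × 13 = $12.07.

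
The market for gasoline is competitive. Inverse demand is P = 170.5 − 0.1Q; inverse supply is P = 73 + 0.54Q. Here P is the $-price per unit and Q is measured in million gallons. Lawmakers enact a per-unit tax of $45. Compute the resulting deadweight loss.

Competitive equilibrium: 170.5 − 0.1Q = 73 + 0.54Q → Q* = 152.3438, P* = 155.2656.
With the tax, the buyer price exceeds the seller price by 45: (170.5 − 0.1Q) − (73 + 0.54Q) = 45 → Q' = 82.0313.
ΔQ = 152.3438 − 82.0313 = 70.3125; the wedge equals the tax, 45.
The triangle = ½ × 70.3125 × 45 = $1582.03 million.

$1582.03 million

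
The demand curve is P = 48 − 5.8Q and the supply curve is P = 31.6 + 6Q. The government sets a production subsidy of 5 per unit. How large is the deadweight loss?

Competitive equilibrium: 48 − 5.8Q = 31.6 + 6Q → Q* = 1.3898, P* = 39.939.
The subsidy lowers effective supply by 5: P = 26.6 + 6Q.
New quantity: 48 − 5.8Q = 26.6 + 6Q → Q' = 1.8136.
Overproduction ΔQ = 1.8136 − 1.3898 = 0.4238; wedge = subsidy = 5.
The triangle = ½ × 0.4238 × 5 = 1.06.

1.06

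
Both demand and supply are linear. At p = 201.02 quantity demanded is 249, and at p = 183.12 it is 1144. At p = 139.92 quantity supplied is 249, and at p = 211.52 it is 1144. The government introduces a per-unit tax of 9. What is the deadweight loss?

Demand slope = (183.12 − 201.02)/(1144 − 249) = −0.02, so p = 206 − 0.02q.
Supply slope = (211.52 − 139.92)/(1144 − 249) = 0.08, so p = 120 + 0.08q.
Competitive equilibrium: 206 − 0.02q = 120 + 0.08q → q* = 860, p* = 188.8.
With the tax, the buyer price exceeds the seller price by 9: (206 − 0.02q) − (120 + 0.08q) = 9 → q' = 770.
Δq = 860 − 770 = 90; the wedge equals the tax, 9.
Deadweight loss = ½ × 90 × 9 = 405.

405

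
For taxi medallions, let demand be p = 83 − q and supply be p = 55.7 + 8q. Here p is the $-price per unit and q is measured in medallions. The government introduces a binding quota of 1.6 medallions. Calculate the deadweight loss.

$9.245

Competitive equilibrium: 83 − q = 55.7 + 8q → q* = 3.0333, p* = 79.9667.
At q = 1.6: demand price = 83 − 1·1.6 = 81.4; supply price = 55.7 + 8·1.6 = 68.5.
Δq = 3.0333 − 1.6 = 1.4333; wedge = 81.4 − 68.5 = 12.9.
The triangle = ½ × 1.4333 × 12.9 = $9.245.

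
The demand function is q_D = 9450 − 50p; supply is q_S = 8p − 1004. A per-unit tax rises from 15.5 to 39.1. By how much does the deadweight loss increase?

In inverse form: demand p = 189 − 0.02q, supply p = 125.5 + 0.125q.
Competitive equilibrium: 189 − 0.02q = 125.5 + 0.125q → q* = 437.931, p* = 180.2414.
For a per-unit tax t: Δq = t/0.145, so DWL = ½·t·(t/0.145) = t²/0.29.
At t = 15.5: DWL = 828.448. At t = 39.1: DWL = 5271.759.
Increase = 5271.759 − 828.448 = 4443.31.

4443.31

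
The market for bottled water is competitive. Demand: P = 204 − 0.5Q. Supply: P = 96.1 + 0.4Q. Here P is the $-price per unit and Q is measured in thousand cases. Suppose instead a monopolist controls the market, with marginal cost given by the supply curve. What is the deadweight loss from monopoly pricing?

Competitive equilibrium: 204 − 0.5Q = 96.1 + 0.4Q → Q* = 119.8889, P* = 144.0556.
Marginal revenue: MR = 204 − Q. Set MR = MC: 204 − Q = 96.1 + 0.4Q → Q_m = 77.0714.
Price P_m = 204 − 0.5·77.0714 = 165.4643; MC(Q_m) = 96.1 + 0.4·77.0714 = 126.9286.
Competitive Q* = 119.8889, so ΔQ = 42.8175; wedge = 165.4643 − 126.9286 = 38.5357.
Deadweight loss = ½ × 42.8175 × 38.5357 = $825 thousand.

$825 thousand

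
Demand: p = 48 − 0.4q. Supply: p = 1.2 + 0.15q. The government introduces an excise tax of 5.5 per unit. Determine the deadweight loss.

27.50

Competitive equilibrium: 48 − 0.4q = 1.2 + 0.15q → q* = 85.0909, p* = 13.9636.
With the tax, the buyer price exceeds the seller price by 5.5: (48 − 0.4q) − (1.2 + 0.15q) = 5.5 → q' = 75.0909.
Δq = 85.0909 − 75.0909 = 10; the wedge equals the tax, 5.5.
Welfare loss = ½ × 10 × 5.5 = 27.50.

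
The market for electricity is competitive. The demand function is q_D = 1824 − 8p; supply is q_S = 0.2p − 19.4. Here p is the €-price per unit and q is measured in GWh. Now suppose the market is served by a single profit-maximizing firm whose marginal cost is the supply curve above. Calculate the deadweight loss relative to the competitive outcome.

€0.95

In inverse form: demand p = 228 − 0.125q, supply p = 97 + 5q.
Competitive equilibrium: 228 − 0.125q = 97 + 5q → q* = 25.561, p* = 224.8049.
Marginal revenue: MR = 228 − 0.25q. Set MR = MC: 228 − 0.25q = 97 + 5q → q_m = 24.9524.
Price p_m = 228 − 0.125·24.9524 = 224.881; MC(q_m) = 97 + 5·24.9524 = 221.762.
Competitive q* = 25.561, so Δq = 0.6086; wedge = 224.881 − 221.762 = 3.119.
Deadweight loss = ½ × 0.6086 × 3.119 = €0.95.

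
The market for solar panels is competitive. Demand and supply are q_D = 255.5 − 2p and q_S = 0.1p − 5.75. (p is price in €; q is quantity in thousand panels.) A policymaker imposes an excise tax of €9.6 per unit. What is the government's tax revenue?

In inverse form: demand p = 127.75 − 0.5q, supply p = 57.5 + 10q.
Competitive equilibrium: 127.75 − 0.5q = 57.5 + 10q → q* = 6.6905, p* = 124.4048.
With the tax, the buyer price exceeds the seller price by 9.6: (127.75 − 0.5q) − (57.5 + 10q) = 9.6 → q' = 5.7762.
Tax revenue = 9.6 × 5.7762 = €55.45 thousand.

€55.45 thousand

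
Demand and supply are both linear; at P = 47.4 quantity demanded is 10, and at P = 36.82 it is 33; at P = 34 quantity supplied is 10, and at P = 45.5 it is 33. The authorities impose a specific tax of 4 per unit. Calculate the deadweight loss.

Demand slope = (36.82 − 47.4)/(33 − 10) = −0.46, so P = 52 − 0.46Q.
Supply slope = (45.5 − 34)/(33 − 10) = 0.5, so P = 29 + 0.5Q.
Competitive equilibrium: 52 − 0.46Q = 29 + 0.5Q → Q* = 23.9583, P* = 40.9792.
With the tax, the buyer price exceeds the seller price by 4: (52 − 0.46Q) − (29 + 0.5Q) = 4 → Q' = 19.7917.
ΔQ = 23.9583 − 19.7917 = 4.1666; the wedge equals the tax, 4.
The triangle = ½ × 4.1666 × 4 = 8.33.

8.33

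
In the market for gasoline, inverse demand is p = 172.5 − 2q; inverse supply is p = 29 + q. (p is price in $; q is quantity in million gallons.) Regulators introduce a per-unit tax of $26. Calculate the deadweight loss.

$112.67 million

Competitive equilibrium: 172.5 − 2q = 29 + q → q* = 47.8333, p* = 76.8333.
With the tax, the buyer price exceeds the seller price by 26: (172.5 − 2q) − (29 + q) = 26 → q' = 39.1667.
Δq = 47.8333 − 39.1667 = 8.6666; the wedge equals the tax, 26.
DWL = ½ × 8.6666 × 26 = $112.67 million.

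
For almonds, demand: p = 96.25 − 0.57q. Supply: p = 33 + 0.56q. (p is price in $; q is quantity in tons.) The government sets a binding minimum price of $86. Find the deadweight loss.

$815.47

Competitive equilibrium: 96.25 − 0.57q = 33 + 0.56q → q* = 55.9735, p* = 64.3451.
At the floor p = 86, quantity demanded = (96.25 − 86)/0.57 = 17.9825.
Sellers' marginal cost at q' = 17.9825: 33 + 0.56·17.9825 = 43.0702.
Δq = 55.9735 − 17.9825 = 37.991; wedge = 86 − 43.0702 = 42.9298.
Welfare loss = ½ × 37.991 × 42.9298 = $815.47.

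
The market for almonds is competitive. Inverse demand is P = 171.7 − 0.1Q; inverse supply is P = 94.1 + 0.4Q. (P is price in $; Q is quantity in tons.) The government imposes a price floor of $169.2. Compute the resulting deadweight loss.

Competitive equilibrium: 171.7 − 0.1Q = 94.1 + 0.4Q → Q* = 155.2, P* = 156.18.
At the floor P = 169.2, quantity demanded = (171.7 − 169.2)/0.1 = 25.
Sellers' marginal cost at Q' = 25: 94.1 + 0.4·25 = 104.1.
ΔQ = 155.2 − 25 = 130.2; wedge = 169.2 − 104.1 = 65.1.
The triangle = ½ × 130.2 × 65.1 = $4238.01.

$4238.01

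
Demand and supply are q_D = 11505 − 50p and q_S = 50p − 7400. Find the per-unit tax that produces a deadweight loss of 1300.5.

10.2

In inverse form: demand p = 230.1 − 0.02q, supply p = 148 + 0.02q.
Competitive equilibrium: 230.1 − 0.02q = 148 + 0.02q → q* = 2052.5, p* = 189.05.
A tax t gives Δq = t/0.04 and wedge t, so DWL = t²/0.08.
t²/0.08 = 1300.5 → t² = 104.04 → t = 10.2.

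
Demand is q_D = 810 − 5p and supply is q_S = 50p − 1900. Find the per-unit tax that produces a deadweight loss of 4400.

44

In inverse form: demand p = 162 − 0.2q, supply p = 38 + 0.02q.
Competitive equilibrium: 162 − 0.2q = 38 + 0.02q → q* = 563.6364, p* = 49.2727.
A tax t gives Δq = t/0.22 and wedge t, so DWL = t²/0.44.
t²/0.44 = 4400 → t² = 1936 → t = 44.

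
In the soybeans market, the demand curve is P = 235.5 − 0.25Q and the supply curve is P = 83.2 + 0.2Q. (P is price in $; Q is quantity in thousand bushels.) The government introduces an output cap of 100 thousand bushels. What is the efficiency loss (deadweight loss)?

$12792.54 thousand

Competitive equilibrium: 235.5 − 0.25Q = 83.2 + 0.2Q → Q* = 338.4444, P* = 150.8889.
At Q = 100: demand price = 235.5 − 0.25·100 = 210.5; supply price = 83.2 + 0.2·100 = 103.2.
ΔQ = 338.4444 − 100 = 238.4444; wedge = 210.5 − 103.2 = 107.3.
DWL = ½ × 238.4444 × 107.3 = $12792.54 thousand.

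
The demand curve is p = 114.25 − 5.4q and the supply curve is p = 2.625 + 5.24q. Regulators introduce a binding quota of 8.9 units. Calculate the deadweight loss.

Competitive equilibrium: 114.25 − 5.4q = 2.625 + 5.24q → q* = 10.4911, p* = 57.5982.
At q = 8.9: demand price = 114.25 − 5.4·8.9 = 66.19; supply price = 2.625 + 5.24·8.9 = 49.261.
Δq = 10.4911 − 8.9 = 1.5911; wedge = 66.19 − 49.261 = 16.929.
DWL = ½ × 1.5911 × 16.929 = 13.47.

13.47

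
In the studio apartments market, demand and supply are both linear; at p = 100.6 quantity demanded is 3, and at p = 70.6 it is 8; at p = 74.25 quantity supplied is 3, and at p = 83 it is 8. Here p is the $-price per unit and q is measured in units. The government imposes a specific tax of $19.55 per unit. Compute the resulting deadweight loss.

$24.66

Demand slope = (70.6 − 100.6)/(8 − 3) = −6, so p = 118.6 − 6q.
Supply slope = (83 − 74.25)/(8 − 3) = 1.75, so p = 69 + 1.75q.
Competitive equilibrium: 118.6 − 6q = 69 + 1.75q → q* = 6.4, p* = 80.2.
With the tax, the buyer price exceeds the seller price by 19.55: (118.6 − 6q) − (69 + 1.75q) = 19.55 → q' = 3.8774.
Δq = 6.4 − 3.8774 = 2.5226; the wedge equals the tax, 19.55.
DWL = ½ × 2.5226 × 19.55 = $24.66.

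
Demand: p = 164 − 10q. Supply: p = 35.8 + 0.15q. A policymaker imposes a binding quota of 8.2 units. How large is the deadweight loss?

Competitive equilibrium: 164 − 10q = 35.8 + 0.15q → q* = 12.6305, p* = 37.6946.
At q = 8.2: demand price = 164 − 10·8.2 = 82; supply price = 35.8 + 0.15·8.2 = 37.03.
Δq = 12.6305 − 8.2 = 4.4305; wedge = 82 − 37.03 = 44.97.
DWL = ½ × 4.4305 × 44.97 = 99.62.

99.62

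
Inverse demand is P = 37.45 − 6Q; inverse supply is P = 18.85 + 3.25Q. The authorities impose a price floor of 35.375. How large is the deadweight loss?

Competitive equilibrium: 37.45 − 6Q = 18.85 + 3.25Q → Q* = 2.0108, P* = 25.3851.
At the floor P = 35.375, quantity demanded = (37.45 − 35.375)/6 = 0.3458.
Sellers' marginal cost at Q' = 0.3458: 18.85 + 3.25·0.3458 = 19.9739.
ΔQ = 2.0108 − 0.3458 = 1.665; wedge = 35.375 − 19.9739 = 15.4011.
DWL = ½ × 1.665 × 15.4011 = 12.82.

12.82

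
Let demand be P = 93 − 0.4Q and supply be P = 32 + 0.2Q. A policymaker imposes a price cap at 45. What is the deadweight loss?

403.33

Competitive equilibrium: 93 − 0.4Q = 32 + 0.2Q → Q* = 101.6667, P* = 52.3333.
At the ceiling P = 45, quantity supplied = (45 − 32)/0.2 = 65.
Willingness to pay at Q' = 65: 93 − 0.4·65 = 67.
ΔQ = 101.6667 − 65 = 36.6667; wedge = 67 − 45 = 22.
Deadweight loss = ½ × 36.6667 × 22 = 403.33.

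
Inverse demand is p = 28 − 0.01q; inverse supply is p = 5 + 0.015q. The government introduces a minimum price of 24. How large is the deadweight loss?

3380

Competitive equilibrium: 28 − 0.01q = 5 + 0.015q → q* = 920, p* = 18.8.
At the floor p = 24, quantity demanded = (28 − 24)/0.01 = 400.
Sellers' marginal cost at q' = 400: 5 + 0.015·400 = 11.
Δq = 920 − 400 = 520; wedge = 24 − 11 = 13.
Welfare loss = ½ × 520 × 13 = 3380.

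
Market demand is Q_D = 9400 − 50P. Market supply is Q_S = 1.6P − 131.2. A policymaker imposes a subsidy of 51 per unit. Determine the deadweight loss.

2016.28

In inverse form: demand P = 188 − 0.02Q, supply P = 82 + 0.625Q.
Competitive equilibrium: 188 − 0.02Q = 82 + 0.625Q → Q* = 164.3411, P* = 184.7132.
The subsidy lowers effective supply by 51: P = 31 + 0.625Q.
New quantity: 188 − 0.02Q = 31 + 0.625Q → Q' = 243.4109.
Overproduction ΔQ = 243.4109 − 164.3411 = 79.0698; wedge = subsidy = 51.
Welfare loss = ½ × 79.0698 × 51 = 2016.28.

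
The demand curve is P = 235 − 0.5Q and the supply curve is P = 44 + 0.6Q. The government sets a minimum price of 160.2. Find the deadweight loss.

Competitive equilibrium: 235 − 0.5Q = 44 + 0.6Q → Q* = 173.6364, P* = 148.1818.
At the floor P = 160.2, quantity demanded = (235 − 160.2)/0.5 = 149.6.
Sellers' marginal cost at Q' = 149.6: 44 + 0.6·149.6 = 133.76.
ΔQ = 173.6364 − 149.6 = 24.0364; wedge = 160.2 − 133.76 = 26.44.
The triangle = ½ × 24.0364 × 26.44 = 317.76.

317.76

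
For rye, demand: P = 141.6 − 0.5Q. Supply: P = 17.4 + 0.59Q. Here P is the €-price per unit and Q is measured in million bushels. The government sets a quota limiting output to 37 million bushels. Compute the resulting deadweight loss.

€3226.69 million

Competitive equilibrium: 141.6 − 0.5Q = 17.4 + 0.59Q → Q* = 113.945, P* = 84.6275.
At Q = 37: demand price = 141.6 − 0.5·37 = 123.1; supply price = 17.4 + 0.59·37 = 39.23.
ΔQ = 113.945 − 37 = 76.945; wedge = 123.1 − 39.23 = 83.87.
Deadweight loss = ½ × 76.945 × 83.87 = €3226.69 million.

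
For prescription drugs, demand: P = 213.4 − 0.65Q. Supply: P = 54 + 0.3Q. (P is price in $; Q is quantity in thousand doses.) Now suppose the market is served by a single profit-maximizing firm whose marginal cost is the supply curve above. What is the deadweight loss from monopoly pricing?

$2207.04 thousand

Competitive equilibrium: 213.4 − 0.65Q = 54 + 0.3Q → Q* = 167.7895, P* = 104.3368.
Marginal revenue: MR = 213.4 − 1.3Q. Set MR = MC: 213.4 − 1.3Q = 54 + 0.3Q → Q_m = 99.625.
Price P_m = 213.4 − 0.65·99.625 = 148.6438; MC(Q_m) = 54 + 0.3·99.625 = 83.8875.
Competitive Q* = 167.7895, so ΔQ = 68.1645; wedge = 148.6438 − 83.8875 = 64.7563.
The triangle = ½ × 68.1645 × 64.7563 = $2207.04 thousand.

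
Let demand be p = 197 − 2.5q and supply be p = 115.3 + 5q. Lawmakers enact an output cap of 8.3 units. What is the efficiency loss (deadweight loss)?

25.22

Competitive equilibrium: 197 − 2.5q = 115.3 + 5q → q* = 10.8933, p* = 169.7667.
At q = 8.3: demand price = 197 − 2.5·8.3 = 176.25; supply price = 115.3 + 5·8.3 = 156.8.
Δq = 10.8933 − 8.3 = 2.5933; wedge = 176.25 − 156.8 = 19.45.
DWL = ½ × 2.5933 × 19.45 = 25.22.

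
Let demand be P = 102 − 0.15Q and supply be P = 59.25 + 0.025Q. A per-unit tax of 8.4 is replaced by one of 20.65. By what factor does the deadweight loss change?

Competitive equilibrium: 102 − 0.15Q = 59.25 + 0.025Q → Q* = 244.2857, P* = 65.3571.
For a per-unit tax t: ΔQ = t/0.175, so DWL = ½·t·(t/0.175) = t²/0.35.
At t = 8.4: DWL = 201.6. At t = 20.65: DWL = 1218.35.
Ratio = (20.65/8.4)² = 6.043.

6.043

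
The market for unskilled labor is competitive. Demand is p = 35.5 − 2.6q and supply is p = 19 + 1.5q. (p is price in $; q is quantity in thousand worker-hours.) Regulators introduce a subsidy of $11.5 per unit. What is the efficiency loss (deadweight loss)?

Competitive equilibrium: 35.5 − 2.6q = 19 + 1.5q → q* = 4.0244, p* = 25.0366.
The subsidy lowers effective supply by 11.5: p = 7.5 + 1.5q.
New quantity: 35.5 − 2.6q = 7.5 + 1.5q → q' = 6.8293.
Overproduction Δq = 6.8293 − 4.0244 = 2.8049; wedge = subsidy = 11.5.
Welfare loss = ½ × 2.8049 × 11.5 = $16.13 thousand.

$16.13 thousand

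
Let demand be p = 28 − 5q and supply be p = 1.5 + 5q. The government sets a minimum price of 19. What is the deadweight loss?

Competitive equilibrium: 28 − 5q = 1.5 + 5q → q* = 2.65, p* = 14.75.
At the floor p = 19, quantity demanded = (28 − 19)/5 = 1.8.
Sellers' marginal cost at q' = 1.8: 1.5 + 5·1.8 = 10.5.
Δq = 2.65 − 1.8 = 0.85; wedge = 19 − 10.5 = 8.5.
DWL = ½ × 0.85 × 8.5 = 3.61.

3.61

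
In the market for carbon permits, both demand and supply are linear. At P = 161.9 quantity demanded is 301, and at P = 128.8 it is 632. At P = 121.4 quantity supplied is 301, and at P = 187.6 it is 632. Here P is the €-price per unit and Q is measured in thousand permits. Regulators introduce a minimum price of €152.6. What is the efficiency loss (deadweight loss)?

Demand slope = (128.8 − 161.9)/(632 − 301) = −0.1, so P = 192 − 0.1Q.
Supply slope = (187.6 − 121.4)/(632 − 301) = 0.2, so P = 61.2 + 0.2Q.
Competitive equilibrium: 192 − 0.1Q = 61.2 + 0.2Q → Q* = 436, P* = 148.4.
At the floor P = 152.6, quantity demanded = (192 − 152.6)/0.1 = 394.
Sellers' marginal cost at Q' = 394: 61.2 + 0.2·394 = 140.
ΔQ = 436 − 394 = 42; wedge = 152.6 − 140 = 12.6.
Welfare loss = ½ × 42 × 12.6 = €264.60 thousand.

€264.60 thousand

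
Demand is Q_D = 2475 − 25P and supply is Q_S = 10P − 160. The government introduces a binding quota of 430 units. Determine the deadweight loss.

In inverse form: demand P = 99 − 0.04Q, supply P = 16 + 0.1Q.
Competitive equilibrium: 99 − 0.04Q = 16 + 0.1Q → Q* = 592.8571, P* = 75.2857.
At Q = 430: demand price = 99 − 0.04·430 = 81.8; supply price = 16 + 0.1·430 = 59.
ΔQ = 592.8571 − 430 = 162.8571; wedge = 81.8 − 59 = 22.8.
Welfare loss = ½ × 162.8571 × 22.8 = 1856.57.

1856.57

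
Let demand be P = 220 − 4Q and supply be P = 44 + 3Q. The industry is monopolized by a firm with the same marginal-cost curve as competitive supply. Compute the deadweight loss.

292.57

Competitive equilibrium: 220 − 4Q = 44 + 3Q → Q* = 25.1429, P* = 119.4286.
Marginal revenue: MR = 220 − 8Q. Set MR = MC: 220 − 8Q = 44 + 3Q → Q_m = 16.
Price P_m = 220 − 4·16 = 156; MC(Q_m) = 44 + 3·16 = 92.
Competitive Q* = 25.1429, so ΔQ = 9.1429; wedge = 156 − 92 = 64.
DWL = ½ × 9.1429 × 64 = 292.57.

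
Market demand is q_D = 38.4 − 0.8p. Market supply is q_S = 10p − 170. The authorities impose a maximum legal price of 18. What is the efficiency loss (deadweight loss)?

113.43

In inverse form: demand p = 48 − 1.25q, supply p = 17 + 0.1q.
Competitive equilibrium: 48 − 1.25q = 17 + 0.1q → q* = 22.963, p* = 19.2963.
At the ceiling p = 18, quantity supplied = (18 − 17)/0.1 = 10.
Willingness to pay at q' = 10: 48 − 1.25·10 = 35.5.
Δq = 22.963 − 10 = 12.963; wedge = 35.5 − 18 = 17.5.
DWL = ½ × 12.963 × 17.5 = 113.43.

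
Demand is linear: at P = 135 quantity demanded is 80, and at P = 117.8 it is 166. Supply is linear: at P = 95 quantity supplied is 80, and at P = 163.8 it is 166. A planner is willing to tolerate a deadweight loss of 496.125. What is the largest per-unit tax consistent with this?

Demand slope = (117.8 − 135)/(166 − 80) = −0.2, so P = 151 − 0.2Q.
Supply slope = (163.8 − 95)/(166 − 80) = 0.8, so P = 31 + 0.8Q.
Competitive equilibrium: 151 − 0.2Q = 31 + 0.8Q → Q* = 120, P* = 127.
A tax t gives ΔQ = t/1 and wedge t, so DWL = t²/2.
t²/2 = 496.125 → t² = 992.25 → t = 31.5.

31.5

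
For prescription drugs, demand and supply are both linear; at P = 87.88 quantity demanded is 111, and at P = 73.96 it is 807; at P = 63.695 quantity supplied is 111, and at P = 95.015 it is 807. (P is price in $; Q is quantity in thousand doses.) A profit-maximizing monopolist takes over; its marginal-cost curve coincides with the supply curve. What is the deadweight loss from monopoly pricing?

$419.89 thousand

Demand slope = (73.96 − 87.88)/(807 − 111) = −0.02, so P = 90.1 − 0.02Q.
Supply slope = (95.015 − 63.695)/(807 − 111) = 0.045, so P = 58.7 + 0.045Q.
Competitive equilibrium: 90.1 − 0.02Q = 58.7 + 0.045Q → Q* = 483.07692, P* = 80.43846.
Marginal revenue: MR = 90.1 − 0.04Q. Set MR = MC: 90.1 − 0.04Q = 58.7 + 0.045Q → Q_m = 369.41176.
Price P_m = 90.1 − 0.02·369.41176 = 82.71176; MC(Q_m) = 58.7 + 0.045·369.41176 = 75.32353.
Competitive Q* = 483.07692, so ΔQ = 113.66516; wedge = 82.71176 − 75.32353 = 7.38823.
Deadweight loss = ½ × 113.66516 × 7.38823 = $419.89 thousand.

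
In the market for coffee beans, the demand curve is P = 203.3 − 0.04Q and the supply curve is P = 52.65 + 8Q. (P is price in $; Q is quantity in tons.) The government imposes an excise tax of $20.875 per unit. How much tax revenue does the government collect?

Competitive equilibrium: 203.3 − 0.04Q = 52.65 + 8Q → Q* = 18.7376, P* = 202.5505.
With the tax, the buyer price exceeds the seller price by 20.875: (203.3 − 0.04Q) − (52.65 + 8Q) = 20.875 → Q' = 16.1412.
Tax revenue = 20.875 × 16.1412 = $336.95.

$336.95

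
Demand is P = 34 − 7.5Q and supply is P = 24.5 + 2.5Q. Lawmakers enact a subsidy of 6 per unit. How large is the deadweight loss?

Competitive equilibrium: 34 − 7.5Q = 24.5 + 2.5Q → Q* = 0.95, P* = 26.875.
The subsidy lowers effective supply by 6: P = 18.5 + 2.5Q.
New quantity: 34 − 7.5Q = 18.5 + 2.5Q → Q' = 1.55.
Overproduction ΔQ = 1.55 − 0.95 = 0.6; wedge = subsidy = 6.
Deadweight loss = ½ × 0.6 × 6 = 1.80.

1.80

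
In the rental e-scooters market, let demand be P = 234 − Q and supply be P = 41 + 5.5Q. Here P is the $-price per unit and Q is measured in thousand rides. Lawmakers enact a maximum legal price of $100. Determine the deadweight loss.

Competitive equilibrium: 234 − Q = 41 + 5.5Q → Q* = 29.69231, P* = 204.30769.
At the ceiling P = 100, quantity supplied = (100 − 41)/5.5 = 10.72727.
Willingness to pay at Q' = 10.72727: 234 − 1·10.72727 = 223.27273.
ΔQ = 29.69231 − 10.72727 = 18.96504; wedge = 223.27273 − 100 = 123.27273.
The triangle = ½ × 18.96504 × 123.27273 = $1168.94 thousand.

$1168.94 thousand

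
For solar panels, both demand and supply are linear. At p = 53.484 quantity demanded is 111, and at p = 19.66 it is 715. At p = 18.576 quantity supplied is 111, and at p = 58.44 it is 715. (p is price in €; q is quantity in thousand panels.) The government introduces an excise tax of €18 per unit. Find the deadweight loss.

Demand slope = (19.66 − 53.484)/(715 − 111) = −0.056, so p = 59.7 − 0.056q.
Supply slope = (58.44 − 18.576)/(715 − 111) = 0.066, so p = 11.25 + 0.066q.
Competitive equilibrium: 59.7 − 0.056q = 11.25 + 0.066q → q* = 397.1311, p* = 37.4607.
With the tax, the buyer price exceeds the seller price by 18: (59.7 − 0.056q) − (11.25 + 0.066q) = 18 → q' = 249.5902.
Δq = 397.1311 − 249.5902 = 147.5409; the wedge equals the tax, 18.
DWL = ½ × 147.5409 × 18 = €1327.87 thousand.

€1327.87 thousand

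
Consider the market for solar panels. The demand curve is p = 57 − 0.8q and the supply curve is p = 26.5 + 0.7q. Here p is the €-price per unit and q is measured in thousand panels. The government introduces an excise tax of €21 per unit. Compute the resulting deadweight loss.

€147 thousand

Competitive equilibrium: 57 − 0.8q = 26.5 + 0.7q → q* = 20.3333, p* = 40.7333.
With the tax, the buyer price exceeds the seller price by 21: (57 − 0.8q) − (26.5 + 0.7q) = 21 → q' = 6.3333.
Δq = 20.3333 − 6.3333 = 14; the wedge equals the tax, 21.
The triangle = ½ × 14 × 21 = €147 thousand.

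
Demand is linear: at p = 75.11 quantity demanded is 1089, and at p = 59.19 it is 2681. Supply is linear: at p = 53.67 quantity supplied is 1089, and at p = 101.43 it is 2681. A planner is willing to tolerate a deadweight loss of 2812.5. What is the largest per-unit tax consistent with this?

15

Demand slope = (59.19 − 75.11)/(2681 − 1089) = −0.01, so p = 86 − 0.01q.
Supply slope = (101.43 − 53.67)/(2681 − 1089) = 0.03, so p = 21 + 0.03q.
Competitive equilibrium: 86 − 0.01q = 21 + 0.03q → q* = 1625, p* = 69.75.
A tax t gives Δq = t/0.04 and wedge t, so DWL = t²/0.08.
t²/0.08 = 2812.5 → t² = 225 → t = 15.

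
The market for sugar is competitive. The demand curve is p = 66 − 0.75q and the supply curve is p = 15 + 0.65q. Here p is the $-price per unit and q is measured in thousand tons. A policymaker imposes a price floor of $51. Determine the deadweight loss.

$188.93 thousand

Competitive equilibrium: 66 − 0.75q = 15 + 0.65q → q* = 36.4286, p* = 38.6786.
At the floor p = 51, quantity demanded = (66 − 51)/0.75 = 20.
Sellers' marginal cost at q' = 20: 15 + 0.65·20 = 28.
Δq = 36.4286 − 20 = 16.4286; wedge = 51 − 28 = 23.
Deadweight loss = ½ × 16.4286 × 23 = $188.93 thousand.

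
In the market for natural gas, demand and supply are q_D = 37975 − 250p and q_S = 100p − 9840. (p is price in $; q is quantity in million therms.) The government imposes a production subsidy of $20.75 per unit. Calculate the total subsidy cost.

In inverse form: demand p = 151.9 − 0.004q, supply p = 98.4 + 0.01q.
Competitive equilibrium: 151.9 − 0.004q = 98.4 + 0.01q → q* = 3821.4286, p* = 136.6143.
The subsidy lowers effective supply by 20.75: p = 77.65 + 0.01q.
New quantity: 151.9 − 0.004q = 77.65 + 0.01q → q' = 5303.5714.
Total subsidy cost = 20.75 × 5303.5714 = $110049.11 million.

$110049.11 million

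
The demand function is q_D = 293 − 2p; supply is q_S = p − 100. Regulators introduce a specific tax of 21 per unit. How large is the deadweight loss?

In inverse form: demand p = 146.5 − 0.5q, supply p = 100 + q.
Competitive equilibrium: 146.5 − 0.5q = 100 + q → q* = 31, p* = 131.
With the tax, the buyer price exceeds the seller price by 21: (146.5 − 0.5q) − (100 + q) = 21 → q' = 17.
Δq = 31 − 17 = 14; the wedge equals the tax, 21.
The triangle = ½ × 14 × 21 = 147.

147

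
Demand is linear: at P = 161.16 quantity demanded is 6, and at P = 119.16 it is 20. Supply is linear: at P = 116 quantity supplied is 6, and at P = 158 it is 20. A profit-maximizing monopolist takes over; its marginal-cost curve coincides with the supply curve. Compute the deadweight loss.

60.99

Demand slope = (119.16 − 161.16)/(20 − 6) = −3, so P = 179.16 − 3Q.
Supply slope = (158 − 116)/(20 − 6) = 3, so P = 98 + 3Q.
Competitive equilibrium: 179.16 − 3Q = 98 + 3Q → Q* = 13.5267, P* = 138.58.
Marginal revenue: MR = 179.16 − 6Q. Set MR = MC: 179.16 − 6Q = 98 + 3Q → Q_m = 9.0178.
Price P_m = 179.16 − 3·9.0178 = 152.1066; MC(Q_m) = 98 + 3·9.0178 = 125.0534.
Competitive Q* = 13.5267, so ΔQ = 4.5089; wedge = 152.1066 − 125.0534 = 27.0532.
Deadweight loss = ½ × 4.5089 × 27.0532 = 60.99.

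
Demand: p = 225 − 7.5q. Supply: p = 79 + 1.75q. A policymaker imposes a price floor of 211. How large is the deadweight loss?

Competitive equilibrium: 225 − 7.5q = 79 + 1.75q → q* = 15.7838, p* = 106.6216.
At the floor p = 211, quantity demanded = (225 − 211)/7.5 = 1.8667.
Sellers' marginal cost at q' = 1.8667: 79 + 1.75·1.8667 = 82.2667.
Δq = 15.7838 − 1.8667 = 13.9171; wedge = 211 − 82.2667 = 128.7333.
DWL = ½ × 13.9171 × 128.7333 = 895.80.

895.80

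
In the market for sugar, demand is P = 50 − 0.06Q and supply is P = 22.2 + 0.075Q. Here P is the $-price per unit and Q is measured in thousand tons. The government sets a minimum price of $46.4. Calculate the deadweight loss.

Competitive equilibrium: 50 − 0.06Q = 22.2 + 0.075Q → Q* = 205.9259, P* = 37.6444.
At the floor P = 46.4, quantity demanded = (50 − 46.4)/0.06 = 60.
Sellers' marginal cost at Q' = 60: 22.2 + 0.075·60 = 26.7.
ΔQ = 205.9259 − 60 = 145.9259; wedge = 46.4 − 26.7 = 19.7.
Deadweight loss = ½ × 145.9259 × 19.7 = $1437.37 thousand.

$1437.37 thousand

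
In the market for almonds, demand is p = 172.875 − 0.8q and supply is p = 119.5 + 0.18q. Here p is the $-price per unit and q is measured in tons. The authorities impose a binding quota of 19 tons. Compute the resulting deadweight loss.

Competitive equilibrium: 172.875 − 0.8q = 119.5 + 0.18q → q* = 54.4643, p* = 129.3036.
At q = 19: demand price = 172.875 − 0.8·19 = 157.675; supply price = 119.5 + 0.18·19 = 122.92.
Δq = 54.4643 − 19 = 35.4643; wedge = 157.675 − 122.92 = 34.755.
Deadweight loss = ½ × 35.4643 × 34.755 = $616.28.

$616.28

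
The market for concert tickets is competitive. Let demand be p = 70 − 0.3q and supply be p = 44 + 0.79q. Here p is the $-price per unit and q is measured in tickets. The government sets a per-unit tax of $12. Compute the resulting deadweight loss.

Competitive equilibrium: 70 − 0.3q = 44 + 0.79q → q* = 23.8532, p* = 62.844.
With the tax, the buyer price exceeds the seller price by 12: (70 − 0.3q) − (44 + 0.79q) = 12 → q' = 12.844.
Δq = 23.8532 − 12.844 = 11.0092; the wedge equals the tax, 12.
The triangle = ½ × 11.0092 × 12 = $66.06.

$66.06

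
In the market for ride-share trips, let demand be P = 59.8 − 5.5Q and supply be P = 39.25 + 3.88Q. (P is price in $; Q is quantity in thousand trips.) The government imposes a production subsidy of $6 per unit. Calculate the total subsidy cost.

$16.98 thousand

Competitive equilibrium: 59.8 − 5.5Q = 39.25 + 3.88Q → Q* = 2.1908, P* = 47.7504.
The subsidy lowers effective supply by 6: P = 33.25 + 3.88Q.
New quantity: 59.8 − 5.5Q = 33.25 + 3.88Q → Q' = 2.8305.
Total subsidy cost = 6 × 2.8305 = $16.98 thousand.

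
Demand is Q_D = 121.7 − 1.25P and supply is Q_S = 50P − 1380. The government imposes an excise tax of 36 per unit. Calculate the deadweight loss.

790.24

In inverse form: demand P = 97.36 − 0.8Q, supply P = 27.6 + 0.02Q.
Competitive equilibrium: 97.36 − 0.8Q = 27.6 + 0.02Q → Q* = 85.07317, P* = 29.30146.
With the tax, the buyer price exceeds the seller price by 36: (97.36 − 0.8Q) − (27.6 + 0.02Q) = 36 → Q' = 41.17073.
ΔQ = 85.07317 − 41.17073 = 43.90244; the wedge equals the tax, 36.
DWL = ½ × 43.90244 × 36 = 790.24.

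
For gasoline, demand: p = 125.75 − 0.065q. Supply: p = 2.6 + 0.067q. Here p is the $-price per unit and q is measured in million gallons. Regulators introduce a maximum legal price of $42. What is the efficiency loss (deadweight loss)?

$7850.86 million

Competitive equilibrium: 125.75 − 0.065q = 2.6 + 0.067q → q* = 932.9545, p* = 65.108.
At the ceiling p = 42, quantity supplied = (42 − 2.6)/0.067 = 588.0597.
Willingness to pay at q' = 588.0597: 125.75 − 0.065·588.0597 = 87.5261.
Δq = 932.9545 − 588.0597 = 344.8948; wedge = 87.5261 − 42 = 45.5261.
DWL = ½ × 344.8948 × 45.5261 = $7850.86 million.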